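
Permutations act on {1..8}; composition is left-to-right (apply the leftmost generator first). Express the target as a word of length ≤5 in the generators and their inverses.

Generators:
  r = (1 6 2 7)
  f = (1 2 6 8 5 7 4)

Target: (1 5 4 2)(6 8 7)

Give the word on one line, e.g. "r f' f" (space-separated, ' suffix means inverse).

r f f

  after r: (1 6 2 7)
  after f: (1 8 5 7 2 4)
  after f: (1 5 4 2)(6 8 7)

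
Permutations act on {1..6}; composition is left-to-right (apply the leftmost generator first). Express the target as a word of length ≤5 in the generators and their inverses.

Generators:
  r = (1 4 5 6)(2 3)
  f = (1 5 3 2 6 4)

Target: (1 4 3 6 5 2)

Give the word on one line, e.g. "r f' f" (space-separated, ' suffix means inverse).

r' f r f' f'

  after r': (1 6 5 4)(2 3)
  after f: (1 4 5)(3 6)
  after r: (1 5 4 6 2 3)
  after f': (2 5 6 3 4)
  after f': (1 4 3 6 5 2)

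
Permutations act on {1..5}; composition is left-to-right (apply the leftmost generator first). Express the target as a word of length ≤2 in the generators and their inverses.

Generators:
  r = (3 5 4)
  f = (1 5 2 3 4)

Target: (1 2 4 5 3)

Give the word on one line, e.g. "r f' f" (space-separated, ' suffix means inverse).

  after f: (1 5 2 3 4)
  after f: (1 2 4 5 3)

f f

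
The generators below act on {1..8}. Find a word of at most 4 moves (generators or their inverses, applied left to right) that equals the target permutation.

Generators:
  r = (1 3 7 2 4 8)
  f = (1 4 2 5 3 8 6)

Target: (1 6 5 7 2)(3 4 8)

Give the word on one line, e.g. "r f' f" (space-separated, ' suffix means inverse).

r f r f'

  after r: (1 3 7 2 4 8)
  after f: (1 8 4 6)(3 7 5)
  after r: (2 4 6 3)(5 7)
  after f': (1 6 5 7 2)(3 4 8)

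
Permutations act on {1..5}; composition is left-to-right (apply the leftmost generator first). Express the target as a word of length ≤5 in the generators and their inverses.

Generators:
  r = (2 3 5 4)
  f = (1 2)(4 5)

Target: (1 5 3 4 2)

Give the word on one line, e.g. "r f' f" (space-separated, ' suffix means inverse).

f' r r

  after f': (1 2)(4 5)
  after r: (1 3 5 2)
  after r: (1 5 3 4 2)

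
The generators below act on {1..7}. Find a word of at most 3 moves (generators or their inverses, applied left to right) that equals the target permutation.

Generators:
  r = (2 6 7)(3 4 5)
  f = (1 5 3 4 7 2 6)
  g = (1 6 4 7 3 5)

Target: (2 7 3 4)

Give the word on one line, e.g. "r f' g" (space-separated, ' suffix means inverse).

  after g': (1 5 3 7 4 6)
  after f': (2 7 3 4)

g' f'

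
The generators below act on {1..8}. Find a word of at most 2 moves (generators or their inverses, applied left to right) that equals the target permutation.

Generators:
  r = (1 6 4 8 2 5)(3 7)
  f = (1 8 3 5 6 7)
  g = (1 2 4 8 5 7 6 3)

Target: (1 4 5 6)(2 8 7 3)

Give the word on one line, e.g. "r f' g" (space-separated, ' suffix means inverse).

  after g: (1 2 4 8 5 7 6 3)
  after g: (1 4 5 6)(2 8 7 3)

g g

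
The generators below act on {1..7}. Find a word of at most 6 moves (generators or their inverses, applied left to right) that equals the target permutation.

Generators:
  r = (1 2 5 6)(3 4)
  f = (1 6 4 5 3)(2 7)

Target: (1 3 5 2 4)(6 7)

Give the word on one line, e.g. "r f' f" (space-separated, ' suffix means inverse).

  after r: (1 2 5 6)(3 4)
  after r: (1 5)(2 6)
  after f: (1 3)(2 4 5 6 7)
  after r: (1 4 6 7 5)(2 3)
  after r: (1 3 5 2 4)(6 7)

r r f r r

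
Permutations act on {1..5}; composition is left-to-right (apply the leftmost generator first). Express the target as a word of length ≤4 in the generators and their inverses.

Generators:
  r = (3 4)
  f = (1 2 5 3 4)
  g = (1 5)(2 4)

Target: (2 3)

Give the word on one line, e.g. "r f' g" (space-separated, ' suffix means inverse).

  after g: (1 5)(2 4)
  after r: (1 5)(2 3 4)
  after g': (2 3)

g r g'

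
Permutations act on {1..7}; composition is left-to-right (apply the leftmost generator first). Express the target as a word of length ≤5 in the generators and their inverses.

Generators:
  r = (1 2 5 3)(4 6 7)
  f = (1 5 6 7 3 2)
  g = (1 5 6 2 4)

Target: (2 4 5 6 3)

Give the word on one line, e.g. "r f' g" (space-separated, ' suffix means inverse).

  after f': (1 2 3 7 6 5)
  after r: (1 5 2)(3 4 6)
  after g': (2 4 5 6 3)

f' r g'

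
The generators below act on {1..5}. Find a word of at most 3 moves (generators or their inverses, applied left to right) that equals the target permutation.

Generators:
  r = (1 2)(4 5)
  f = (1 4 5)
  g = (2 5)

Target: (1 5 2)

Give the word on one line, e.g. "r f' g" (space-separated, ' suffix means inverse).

f r'

  after f: (1 4 5)
  after r': (1 5 2)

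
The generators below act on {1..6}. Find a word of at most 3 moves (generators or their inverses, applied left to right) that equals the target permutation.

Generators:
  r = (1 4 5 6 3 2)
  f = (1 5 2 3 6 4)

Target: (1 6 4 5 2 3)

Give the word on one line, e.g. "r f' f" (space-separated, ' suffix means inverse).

f r' f'

  after f: (1 5 2 3 6 4)
  after r': (1 4 2 6)(3 5)
  after f': (1 6 4 5 2 3)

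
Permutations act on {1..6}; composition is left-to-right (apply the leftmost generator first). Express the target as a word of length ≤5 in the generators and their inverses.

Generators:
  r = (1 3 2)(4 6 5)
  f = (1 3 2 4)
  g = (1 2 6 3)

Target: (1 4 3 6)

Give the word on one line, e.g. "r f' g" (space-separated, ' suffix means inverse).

  after g': (1 3 6 2)
  after f': (2 4)(3 6)
  after f': (1 4 3 6)

g' f' f'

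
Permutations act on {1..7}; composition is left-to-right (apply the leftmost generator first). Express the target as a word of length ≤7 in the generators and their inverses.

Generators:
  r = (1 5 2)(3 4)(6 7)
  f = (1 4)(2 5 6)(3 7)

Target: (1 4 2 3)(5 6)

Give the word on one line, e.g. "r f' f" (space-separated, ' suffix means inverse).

r' f' r f' r

  after r': (1 2 5)(3 4)(6 7)
  after f': (1 6 3)(4 7 5)
  after r: (1 7 2)(3 5)(4 6)
  after f': (1 3 2 4 5 7 6)
  after r: (1 4 2 3)(5 6)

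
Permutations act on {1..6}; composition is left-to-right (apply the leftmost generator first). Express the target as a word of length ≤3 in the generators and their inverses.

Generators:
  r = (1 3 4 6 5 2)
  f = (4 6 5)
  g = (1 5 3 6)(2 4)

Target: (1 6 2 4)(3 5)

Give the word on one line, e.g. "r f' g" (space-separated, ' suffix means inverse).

f' g'

  after f': (4 5 6)
  after g': (1 6 2 4)(3 5)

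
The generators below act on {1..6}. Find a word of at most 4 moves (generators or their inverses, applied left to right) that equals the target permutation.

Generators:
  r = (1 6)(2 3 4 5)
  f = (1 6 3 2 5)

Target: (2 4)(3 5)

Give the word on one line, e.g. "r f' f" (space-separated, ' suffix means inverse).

r' r'

  after r': (1 6)(2 5 4 3)
  after r': (2 4)(3 5)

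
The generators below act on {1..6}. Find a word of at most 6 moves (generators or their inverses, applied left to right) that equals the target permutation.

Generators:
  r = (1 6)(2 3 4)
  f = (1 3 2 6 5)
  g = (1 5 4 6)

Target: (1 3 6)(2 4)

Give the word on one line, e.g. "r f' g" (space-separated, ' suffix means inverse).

  after f': (1 5 6 2 3)
  after r': (1 5)(3 6 4)
  after g: (1 4 3)
  after r': (1 3 6)(2 4)

f' r' g r'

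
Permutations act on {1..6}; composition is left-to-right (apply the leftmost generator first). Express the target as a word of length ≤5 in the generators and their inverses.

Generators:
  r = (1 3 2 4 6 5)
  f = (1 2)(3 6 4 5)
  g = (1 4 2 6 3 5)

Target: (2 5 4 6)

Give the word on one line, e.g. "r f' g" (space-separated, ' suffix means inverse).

g g g g r'

  after g: (1 4 2 6 3 5)
  after g: (1 2 3)(4 6 5)
  after g: (1 6)(2 5)(3 4)
  after g: (1 3 2)(4 5 6)
  after r': (2 5 4 6)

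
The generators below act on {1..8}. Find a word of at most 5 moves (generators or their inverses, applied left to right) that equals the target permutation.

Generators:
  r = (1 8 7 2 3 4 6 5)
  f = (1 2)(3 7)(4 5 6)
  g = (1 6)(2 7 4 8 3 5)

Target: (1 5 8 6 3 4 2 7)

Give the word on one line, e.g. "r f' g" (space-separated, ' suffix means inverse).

f' r f g f

  after f': (1 2)(3 7)(4 6 5)
  after r: (1 3 2 8 7 4 5 6)
  after f: (1 7 5 4 6 2 8 3)
  after g: (1 4)(2 3 6 7)(5 8)
  after f: (1 5 8 6 3 4 2 7)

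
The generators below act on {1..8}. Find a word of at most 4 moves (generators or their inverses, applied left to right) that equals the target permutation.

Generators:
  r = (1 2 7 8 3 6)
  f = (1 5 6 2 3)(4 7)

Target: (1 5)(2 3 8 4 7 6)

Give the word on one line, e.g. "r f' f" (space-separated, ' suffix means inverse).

r' f'

  after r': (1 6 3 8 7 2)
  after f': (1 5)(2 3 8 4 7 6)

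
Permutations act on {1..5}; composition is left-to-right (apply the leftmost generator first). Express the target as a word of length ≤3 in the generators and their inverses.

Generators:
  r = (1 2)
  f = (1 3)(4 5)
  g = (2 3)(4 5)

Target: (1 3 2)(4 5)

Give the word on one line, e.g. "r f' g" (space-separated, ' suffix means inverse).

f r

  after f: (1 3)(4 5)
  after r: (1 3 2)(4 5)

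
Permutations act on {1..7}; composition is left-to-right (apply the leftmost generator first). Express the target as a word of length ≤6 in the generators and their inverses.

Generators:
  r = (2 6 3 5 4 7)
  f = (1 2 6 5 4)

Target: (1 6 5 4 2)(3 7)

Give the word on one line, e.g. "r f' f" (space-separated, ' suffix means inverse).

  after f': (1 4 5 6 2)
  after r': (1 5 2)(3 6 7 4)
  after r': (1 3 2)(4 6)(5 7)
  after r': (1 6 5 4 2)(3 7)

f' r' r' r'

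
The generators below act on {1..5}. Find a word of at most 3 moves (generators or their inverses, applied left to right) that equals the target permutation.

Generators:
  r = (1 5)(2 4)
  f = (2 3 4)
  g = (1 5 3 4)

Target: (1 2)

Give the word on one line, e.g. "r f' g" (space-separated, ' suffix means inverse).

r' g f'

  after r': (1 5)(2 4)
  after g: (1 3 4 2)
  after f': (1 2)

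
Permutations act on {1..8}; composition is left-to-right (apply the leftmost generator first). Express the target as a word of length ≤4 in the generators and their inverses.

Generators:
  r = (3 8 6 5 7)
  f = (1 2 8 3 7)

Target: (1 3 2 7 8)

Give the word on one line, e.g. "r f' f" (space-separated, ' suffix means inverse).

f f f

  after f: (1 2 8 3 7)
  after f: (1 8 7 2 3)
  after f: (1 3 2 7 8)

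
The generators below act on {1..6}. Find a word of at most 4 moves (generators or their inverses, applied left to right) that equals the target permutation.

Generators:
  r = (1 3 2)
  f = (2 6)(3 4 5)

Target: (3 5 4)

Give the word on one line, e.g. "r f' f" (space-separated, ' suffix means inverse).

  after f: (2 6)(3 4 5)
  after f: (3 5 4)

f f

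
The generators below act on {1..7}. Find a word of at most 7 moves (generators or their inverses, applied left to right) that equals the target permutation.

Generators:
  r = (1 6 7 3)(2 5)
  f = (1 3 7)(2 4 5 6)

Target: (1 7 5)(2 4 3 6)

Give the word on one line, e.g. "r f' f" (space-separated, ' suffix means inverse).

  after f: (1 3 7)(2 4 5 6)
  after r': (1 7 3 6 5)(2 4)
  after f': (1 3 5 7)(4 6)
  after r: (2 5 3)(4 7 6)
  after f': (1 7 5)(2 4 3 6)

f r' f' r f'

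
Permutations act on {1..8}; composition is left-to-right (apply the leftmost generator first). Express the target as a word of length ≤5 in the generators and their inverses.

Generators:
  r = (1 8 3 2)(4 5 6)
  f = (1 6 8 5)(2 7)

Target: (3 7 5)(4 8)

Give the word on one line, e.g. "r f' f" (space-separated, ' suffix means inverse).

f' r f'

  after f': (1 5 8 6)(2 7)
  after r: (1 6 8 4 5 3 2 7)
  after f': (3 7 5)(4 8)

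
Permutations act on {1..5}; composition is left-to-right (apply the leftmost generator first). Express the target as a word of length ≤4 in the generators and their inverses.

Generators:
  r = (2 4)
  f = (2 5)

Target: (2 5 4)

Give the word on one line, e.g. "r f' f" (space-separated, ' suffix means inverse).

f' r

  after f': (2 5)
  after r: (2 5 4)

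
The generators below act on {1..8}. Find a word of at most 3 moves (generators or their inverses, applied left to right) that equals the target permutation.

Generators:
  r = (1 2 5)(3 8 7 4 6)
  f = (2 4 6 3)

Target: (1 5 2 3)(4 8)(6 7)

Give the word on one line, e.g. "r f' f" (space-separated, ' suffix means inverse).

  after f: (2 4 6 3)
  after r: (1 2 6 8 7 4 3 5)
  after r: (1 5 2 3)(4 8)(6 7)

f r r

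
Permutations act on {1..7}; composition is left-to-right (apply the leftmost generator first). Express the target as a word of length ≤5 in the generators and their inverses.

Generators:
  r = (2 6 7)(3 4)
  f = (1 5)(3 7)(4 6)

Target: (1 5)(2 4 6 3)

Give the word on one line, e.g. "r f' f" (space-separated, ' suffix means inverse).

  after r: (2 6 7)(3 4)
  after f': (1 5)(2 4 7)(3 6)
  after r: (1 5)(2 3 7 6 4)
  after r: (1 5)(2 4 6 3)

r f' r r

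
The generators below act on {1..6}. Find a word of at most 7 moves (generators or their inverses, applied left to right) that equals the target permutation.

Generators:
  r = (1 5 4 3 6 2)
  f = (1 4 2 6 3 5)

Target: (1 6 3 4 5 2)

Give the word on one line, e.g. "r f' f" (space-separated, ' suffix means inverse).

  after r': (1 2 6 3 4 5)
  after f': (1 4 3)
  after f': (2 4 6)(3 5)
  after r': (1 2 5 4 3)
  after f: (1 6 3 4 5 2)

r' f' f' r' f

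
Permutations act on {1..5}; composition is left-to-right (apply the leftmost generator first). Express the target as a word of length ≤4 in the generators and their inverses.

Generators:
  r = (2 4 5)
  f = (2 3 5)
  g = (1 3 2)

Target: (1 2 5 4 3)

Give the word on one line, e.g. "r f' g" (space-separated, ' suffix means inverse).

r' g'

  after r': (2 5 4)
  after g': (1 2 5 4 3)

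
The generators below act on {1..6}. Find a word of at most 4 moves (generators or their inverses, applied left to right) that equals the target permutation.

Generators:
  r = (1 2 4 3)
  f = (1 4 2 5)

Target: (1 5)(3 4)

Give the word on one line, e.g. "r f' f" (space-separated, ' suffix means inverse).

f r' f r

  after f: (1 4 2 5)
  after r': (1 2 5 3 4)
  after f: (1 5 3 2)
  after r: (1 5)(3 4)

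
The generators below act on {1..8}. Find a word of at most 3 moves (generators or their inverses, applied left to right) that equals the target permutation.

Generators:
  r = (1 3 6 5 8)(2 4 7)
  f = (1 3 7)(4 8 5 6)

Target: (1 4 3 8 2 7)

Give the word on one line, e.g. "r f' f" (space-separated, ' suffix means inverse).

  after f': (1 7 3)(4 6 5 8)
  after r': (1 4 3 8 2 7)

f' r'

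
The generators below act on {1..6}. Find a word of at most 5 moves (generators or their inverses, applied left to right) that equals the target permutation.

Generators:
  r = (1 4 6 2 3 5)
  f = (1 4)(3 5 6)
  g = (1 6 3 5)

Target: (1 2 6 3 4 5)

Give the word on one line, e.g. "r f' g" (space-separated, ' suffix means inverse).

g f r'

  after g: (1 6 3 5)
  after f: (1 3 6 5 4)
  after r': (1 2 6 3 4 5)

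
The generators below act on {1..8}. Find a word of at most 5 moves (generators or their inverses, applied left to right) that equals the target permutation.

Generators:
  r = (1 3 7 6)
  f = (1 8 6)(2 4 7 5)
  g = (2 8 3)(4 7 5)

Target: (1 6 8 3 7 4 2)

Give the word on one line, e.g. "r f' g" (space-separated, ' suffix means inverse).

g f f

  after g: (2 8 3)(4 7 5)
  after f: (1 8 3 4 5 7 2 6)
  after f: (1 6 8 3 7 4 2)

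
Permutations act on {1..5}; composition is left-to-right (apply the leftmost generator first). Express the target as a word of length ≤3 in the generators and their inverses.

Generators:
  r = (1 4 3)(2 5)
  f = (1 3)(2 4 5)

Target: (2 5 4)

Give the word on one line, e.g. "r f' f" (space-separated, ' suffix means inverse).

  after f: (1 3)(2 4 5)
  after f: (2 5 4)

f f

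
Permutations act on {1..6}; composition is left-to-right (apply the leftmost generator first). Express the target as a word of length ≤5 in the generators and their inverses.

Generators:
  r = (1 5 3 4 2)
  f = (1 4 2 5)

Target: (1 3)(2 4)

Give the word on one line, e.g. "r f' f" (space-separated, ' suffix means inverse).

  after f: (1 4 2 5)
  after r': (1 3 5 2)
  after f: (1 3)(2 4)

f r' f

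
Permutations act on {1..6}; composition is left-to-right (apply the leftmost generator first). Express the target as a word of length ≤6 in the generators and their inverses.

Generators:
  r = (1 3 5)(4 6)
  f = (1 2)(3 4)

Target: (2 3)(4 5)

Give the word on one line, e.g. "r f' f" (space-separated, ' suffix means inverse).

r r f r' r'

  after r: (1 3 5)(4 6)
  after r: (1 5 3)
  after f: (1 5 4 3 2)
  after r': (1 3 2 5 6 4)
  after r': (2 3)(4 5)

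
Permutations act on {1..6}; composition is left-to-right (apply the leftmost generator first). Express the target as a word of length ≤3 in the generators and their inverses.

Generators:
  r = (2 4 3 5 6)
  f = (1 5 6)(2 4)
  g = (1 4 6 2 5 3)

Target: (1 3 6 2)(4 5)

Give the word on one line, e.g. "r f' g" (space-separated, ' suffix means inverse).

g' f

  after g': (1 3 5 2 6 4)
  after f: (1 3 6 2)(4 5)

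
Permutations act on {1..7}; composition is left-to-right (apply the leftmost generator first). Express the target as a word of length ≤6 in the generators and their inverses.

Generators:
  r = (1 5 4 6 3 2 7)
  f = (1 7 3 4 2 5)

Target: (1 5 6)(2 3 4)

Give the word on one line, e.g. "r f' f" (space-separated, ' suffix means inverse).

r' f f r'

  after r': (1 7 2 3 6 4 5)
  after f: (1 3 6 2 4)(5 7)
  after f: (1 4 7)(3 6 5)
  after r': (1 5 6)(2 3 4)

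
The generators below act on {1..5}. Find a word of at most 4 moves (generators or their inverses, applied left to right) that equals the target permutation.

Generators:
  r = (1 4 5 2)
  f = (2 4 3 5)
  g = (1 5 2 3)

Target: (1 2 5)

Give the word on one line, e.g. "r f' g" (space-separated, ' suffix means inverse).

g r' g' f'

  after g: (1 5 2 3)
  after r': (1 4)(2 3)
  after g': (1 4 3 5)
  after f': (1 2 5)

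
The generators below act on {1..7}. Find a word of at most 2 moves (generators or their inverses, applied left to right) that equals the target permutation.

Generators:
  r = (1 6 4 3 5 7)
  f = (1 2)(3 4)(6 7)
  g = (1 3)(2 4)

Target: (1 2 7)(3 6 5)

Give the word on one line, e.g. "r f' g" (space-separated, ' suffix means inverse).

  after f: (1 2)(3 4)(6 7)
  after r': (1 2 7)(3 6 5)

f r'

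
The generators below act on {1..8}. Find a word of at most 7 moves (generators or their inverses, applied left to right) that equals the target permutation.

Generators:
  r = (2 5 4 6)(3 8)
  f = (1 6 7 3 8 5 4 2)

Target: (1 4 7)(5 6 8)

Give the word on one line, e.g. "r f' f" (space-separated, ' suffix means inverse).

r r f' r f

  after r: (2 5 4 6)(3 8)
  after r: (2 4)(5 6)
  after f': (1 2 5)(3 7 6 8)
  after r: (1 5)(2 4 6 3 7)
  after f: (1 4 7)(5 6 8)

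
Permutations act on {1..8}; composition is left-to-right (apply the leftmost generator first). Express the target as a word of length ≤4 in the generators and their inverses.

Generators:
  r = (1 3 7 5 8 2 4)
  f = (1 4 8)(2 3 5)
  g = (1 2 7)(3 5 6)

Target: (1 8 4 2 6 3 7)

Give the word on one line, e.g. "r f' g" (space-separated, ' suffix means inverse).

f' g

  after f': (1 8 4)(2 5 3)
  after g: (1 8 4 2 6 3 7)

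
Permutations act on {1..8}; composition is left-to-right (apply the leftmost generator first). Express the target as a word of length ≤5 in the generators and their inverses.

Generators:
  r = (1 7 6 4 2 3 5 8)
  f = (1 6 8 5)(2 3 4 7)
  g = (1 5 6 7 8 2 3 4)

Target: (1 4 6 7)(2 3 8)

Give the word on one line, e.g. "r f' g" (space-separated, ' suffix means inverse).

  after g': (1 4 3 2 8 7 6 5)
  after r': (1 6 3 4 2 5 8)
  after g': (1 5 7 6 2)(4 8)
  after g': (2 4 7 5 6 8 3)
  after g': (1 4 6 7)(2 3 8)

g' r' g' g' g'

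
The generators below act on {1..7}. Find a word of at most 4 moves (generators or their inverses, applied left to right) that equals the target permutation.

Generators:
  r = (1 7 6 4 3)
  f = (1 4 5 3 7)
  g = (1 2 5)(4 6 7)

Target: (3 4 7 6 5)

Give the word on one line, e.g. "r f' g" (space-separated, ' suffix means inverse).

r f

  after r: (1 7 6 4 3)
  after f: (3 4 7 6 5)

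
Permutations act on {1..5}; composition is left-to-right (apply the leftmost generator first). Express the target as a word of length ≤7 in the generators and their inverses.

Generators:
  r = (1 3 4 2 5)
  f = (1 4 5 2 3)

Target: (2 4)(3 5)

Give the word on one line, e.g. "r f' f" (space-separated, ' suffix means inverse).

f' r r f f

  after f': (1 3 2 5 4)
  after r: (1 4 3 5 2)
  after r: (1 2 3)
  after f: (1 3 4 5 2)
  after f: (2 4)(3 5)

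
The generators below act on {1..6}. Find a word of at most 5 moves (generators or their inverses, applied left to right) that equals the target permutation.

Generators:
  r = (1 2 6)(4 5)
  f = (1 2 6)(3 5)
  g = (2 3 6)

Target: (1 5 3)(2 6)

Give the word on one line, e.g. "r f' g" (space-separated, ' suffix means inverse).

  after r': (1 6 2)(4 5)
  after r': (1 2 6)
  after g: (1 3 6)
  after f: (1 5 3)(2 6)

r' r' g f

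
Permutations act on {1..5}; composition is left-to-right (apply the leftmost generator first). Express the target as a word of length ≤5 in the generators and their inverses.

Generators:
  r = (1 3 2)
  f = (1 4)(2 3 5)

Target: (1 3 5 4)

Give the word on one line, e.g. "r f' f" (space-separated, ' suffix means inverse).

f f r' f

  after f: (1 4)(2 3 5)
  after f: (2 5 3)
  after r': (1 2 5)
  after f: (1 3 5 4)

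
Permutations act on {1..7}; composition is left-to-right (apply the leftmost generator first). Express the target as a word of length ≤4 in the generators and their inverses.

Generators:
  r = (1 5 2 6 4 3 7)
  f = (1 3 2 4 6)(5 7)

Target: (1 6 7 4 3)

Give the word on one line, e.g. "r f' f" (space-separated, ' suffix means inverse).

f' r' f r'

  after f': (1 6 4 2 3)(5 7)
  after r': (1 2 4 5 3 7)
  after f: (1 4 7 3 5 2 6)
  after r': (1 6 7 4 3)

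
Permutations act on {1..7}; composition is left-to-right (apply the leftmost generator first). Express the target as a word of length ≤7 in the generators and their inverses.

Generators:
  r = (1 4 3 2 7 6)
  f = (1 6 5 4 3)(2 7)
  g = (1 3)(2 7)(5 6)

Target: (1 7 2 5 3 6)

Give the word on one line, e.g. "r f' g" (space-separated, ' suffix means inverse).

  after f': (1 3 4 5 6)(2 7)
  after g': (3 4 6)
  after f': (1 3 5 6 4)(2 7)
  after r: (1 2 6 3 5)
  after g': (1 7 2 5 3 6)

f' g' f' r g'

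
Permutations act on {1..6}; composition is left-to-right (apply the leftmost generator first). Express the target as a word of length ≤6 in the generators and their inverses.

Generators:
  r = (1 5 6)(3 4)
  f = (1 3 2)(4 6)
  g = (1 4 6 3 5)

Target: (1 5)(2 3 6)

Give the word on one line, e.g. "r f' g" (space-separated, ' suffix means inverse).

  after r: (1 5 6)(3 4)
  after f': (1 5 4)(2 3 6)
  after g': (1 3 4 5)(2 6)
  after g': (1 6 2 4 3)
  after r': (1 5)(2 3 6)

r f' g' g' r'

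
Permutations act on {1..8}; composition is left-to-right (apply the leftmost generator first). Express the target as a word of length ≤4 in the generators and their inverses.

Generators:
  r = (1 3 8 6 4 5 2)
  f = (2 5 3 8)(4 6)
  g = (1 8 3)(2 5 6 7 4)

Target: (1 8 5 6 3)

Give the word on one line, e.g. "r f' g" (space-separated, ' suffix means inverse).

  after r': (1 2 5 4 6 8 3)
  after f': (1 8 5 6 3)

r' f'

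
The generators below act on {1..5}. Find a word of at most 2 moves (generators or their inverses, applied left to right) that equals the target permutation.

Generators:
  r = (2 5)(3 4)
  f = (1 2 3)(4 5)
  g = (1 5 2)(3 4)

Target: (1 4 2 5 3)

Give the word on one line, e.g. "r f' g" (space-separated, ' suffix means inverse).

  after f': (1 3 2)(4 5)
  after g: (1 4 2 5 3)

f' g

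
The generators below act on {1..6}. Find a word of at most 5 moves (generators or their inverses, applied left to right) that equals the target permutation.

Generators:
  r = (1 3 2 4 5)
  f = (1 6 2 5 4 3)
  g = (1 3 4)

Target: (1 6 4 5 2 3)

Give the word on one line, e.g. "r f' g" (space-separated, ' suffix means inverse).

  after g: (1 3 4)
  after r': (2 3)(4 5)
  after f: (1 6 2)(3 5)
  after r: (1 6 4 5 2 3)

g r' f r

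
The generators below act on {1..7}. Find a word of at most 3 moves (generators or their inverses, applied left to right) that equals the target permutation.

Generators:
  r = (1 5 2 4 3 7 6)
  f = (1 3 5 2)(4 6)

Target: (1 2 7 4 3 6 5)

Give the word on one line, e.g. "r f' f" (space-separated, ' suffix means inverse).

  after f: (1 3 5 2)(4 6)
  after r': (1 4 7 3)(2 6)
  after r': (1 2 7 4 3 6 5)

f r' r'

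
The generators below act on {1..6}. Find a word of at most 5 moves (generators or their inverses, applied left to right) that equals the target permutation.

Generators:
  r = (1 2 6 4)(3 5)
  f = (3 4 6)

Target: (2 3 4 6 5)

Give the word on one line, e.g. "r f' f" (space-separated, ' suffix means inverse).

r f f r' f

  after r: (1 2 6 4)(3 5)
  after f: (1 2 3 5 4)
  after f: (1 2 4)(3 5 6)
  after r': (2 6 5)
  after f: (2 3 4 6 5)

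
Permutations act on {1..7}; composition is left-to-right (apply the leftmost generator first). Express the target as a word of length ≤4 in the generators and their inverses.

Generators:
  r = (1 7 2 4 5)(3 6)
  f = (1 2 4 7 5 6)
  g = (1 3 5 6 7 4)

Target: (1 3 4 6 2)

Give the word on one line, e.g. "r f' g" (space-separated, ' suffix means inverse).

f' f' g r'

  after f': (1 6 5 7 4 2)
  after f': (1 5 4)(2 6 7)
  after g: (1 6 4 3 5)(2 7)
  after r': (1 3 4 6 2)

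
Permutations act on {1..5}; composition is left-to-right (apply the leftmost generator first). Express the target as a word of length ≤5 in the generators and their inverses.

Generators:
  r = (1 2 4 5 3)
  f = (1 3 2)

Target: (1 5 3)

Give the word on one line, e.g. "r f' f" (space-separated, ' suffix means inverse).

f r f r' f

  after f: (1 3 2)
  after r: (3 4 5)
  after f: (1 3 4 5 2)
  after r': (1 5)(2 3)
  after f: (1 5 3)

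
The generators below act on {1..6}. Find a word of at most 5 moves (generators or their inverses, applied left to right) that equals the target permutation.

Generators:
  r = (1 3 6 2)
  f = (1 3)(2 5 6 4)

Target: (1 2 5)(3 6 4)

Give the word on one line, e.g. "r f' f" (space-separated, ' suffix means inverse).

  after f: (1 3)(2 5 6 4)
  after r: (1 6 4)(2 5)
  after r: (1 2 5)(3 6 4)

f r r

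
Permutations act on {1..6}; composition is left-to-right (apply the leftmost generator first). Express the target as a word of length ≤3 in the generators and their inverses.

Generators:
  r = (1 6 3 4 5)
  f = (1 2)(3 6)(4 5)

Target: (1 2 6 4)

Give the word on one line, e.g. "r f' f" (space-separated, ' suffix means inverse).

f' r

  after f': (1 2)(3 6)(4 5)
  after r: (1 2 6 4)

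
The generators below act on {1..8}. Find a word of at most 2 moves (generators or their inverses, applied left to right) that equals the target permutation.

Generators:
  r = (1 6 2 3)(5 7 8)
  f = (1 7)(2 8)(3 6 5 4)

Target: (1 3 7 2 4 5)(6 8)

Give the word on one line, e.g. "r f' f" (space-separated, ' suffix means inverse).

r f'

  after r: (1 6 2 3)(5 7 8)
  after f': (1 3 7 2 4 5)(6 8)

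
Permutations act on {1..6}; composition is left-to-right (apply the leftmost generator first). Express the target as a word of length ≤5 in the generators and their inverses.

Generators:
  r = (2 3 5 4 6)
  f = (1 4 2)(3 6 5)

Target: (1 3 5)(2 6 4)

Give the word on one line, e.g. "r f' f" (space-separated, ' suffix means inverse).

  after f': (1 2 4)(3 5 6)
  after r': (1 6 2 5 4)
  after f: (1 5 2 3 6)
  after f: (1 3 5)(2 6 4)

f' r' f f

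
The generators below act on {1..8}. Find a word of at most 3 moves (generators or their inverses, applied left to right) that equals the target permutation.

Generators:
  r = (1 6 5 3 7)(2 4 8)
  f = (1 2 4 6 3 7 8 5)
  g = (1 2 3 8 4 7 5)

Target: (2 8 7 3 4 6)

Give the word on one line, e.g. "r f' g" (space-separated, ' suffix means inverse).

f g'

  after f: (1 2 4 6 3 7 8 5)
  after g': (2 8 7 3 4 6)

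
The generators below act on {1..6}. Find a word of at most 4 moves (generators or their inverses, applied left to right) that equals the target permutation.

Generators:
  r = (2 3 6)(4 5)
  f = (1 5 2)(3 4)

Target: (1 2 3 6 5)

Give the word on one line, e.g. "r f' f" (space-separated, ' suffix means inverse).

  after r': (2 6 3)(4 5)
  after r': (2 3 6)
  after f: (1 5 2 4 3 6)
  after f: (1 2 3 6 5)

r' r' f f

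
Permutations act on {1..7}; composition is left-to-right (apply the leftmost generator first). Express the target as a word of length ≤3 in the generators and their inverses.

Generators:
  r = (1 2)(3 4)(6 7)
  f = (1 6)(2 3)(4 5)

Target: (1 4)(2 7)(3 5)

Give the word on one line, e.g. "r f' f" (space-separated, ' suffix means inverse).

  after r: (1 2)(3 4)(6 7)
  after f: (1 3 5 4 2 6 7)
  after r': (1 4)(2 7)(3 5)

r f r'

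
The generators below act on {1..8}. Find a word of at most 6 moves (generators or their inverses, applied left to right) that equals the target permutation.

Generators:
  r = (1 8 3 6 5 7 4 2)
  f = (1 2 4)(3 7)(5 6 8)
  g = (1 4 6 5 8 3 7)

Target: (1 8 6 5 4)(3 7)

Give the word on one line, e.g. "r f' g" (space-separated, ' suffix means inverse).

g' g' r f' f'

  after g': (1 7 3 8 5 6 4)
  after g': (1 3 5 4 7 8 6)
  after r: (1 6 8 5 2)(3 7)
  after f': (1 5)(2 4)
  after f': (1 8 6 5 4)(3 7)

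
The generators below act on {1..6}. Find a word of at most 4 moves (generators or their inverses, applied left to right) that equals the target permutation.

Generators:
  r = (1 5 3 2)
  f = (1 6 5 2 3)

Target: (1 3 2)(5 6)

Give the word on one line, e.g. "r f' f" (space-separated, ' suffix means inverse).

r' f

  after r': (1 2 3 5)
  after f: (1 3 2)(5 6)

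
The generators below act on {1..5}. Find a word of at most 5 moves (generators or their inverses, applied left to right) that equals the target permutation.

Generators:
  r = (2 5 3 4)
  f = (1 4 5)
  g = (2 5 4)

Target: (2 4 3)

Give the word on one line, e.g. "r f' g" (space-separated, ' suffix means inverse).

  after g: (2 5 4)
  after r: (2 3 4 5)
  after r: (2 4 3)

g r r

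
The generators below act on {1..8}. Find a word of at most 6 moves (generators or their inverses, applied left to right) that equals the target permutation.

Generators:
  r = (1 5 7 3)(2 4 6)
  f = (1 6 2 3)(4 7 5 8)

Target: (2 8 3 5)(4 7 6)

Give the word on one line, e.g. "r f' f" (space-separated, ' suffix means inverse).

r f' r r

  after r: (1 5 7 3)(2 4 6)
  after f': (1 7 2 8 5 4)
  after r: (1 3)(2 8 7 4 5 6)
  after r: (2 8 3 5)(4 7 6)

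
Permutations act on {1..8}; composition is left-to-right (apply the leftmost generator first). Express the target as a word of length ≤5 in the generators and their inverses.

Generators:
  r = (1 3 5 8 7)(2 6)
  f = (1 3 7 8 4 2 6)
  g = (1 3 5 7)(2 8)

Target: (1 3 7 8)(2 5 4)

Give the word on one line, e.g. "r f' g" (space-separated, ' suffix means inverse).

  after g: (1 3 5 7)(2 8)
  after r': (2 5 8 6)
  after f: (1 3 7 8)(2 5 4)

g r' f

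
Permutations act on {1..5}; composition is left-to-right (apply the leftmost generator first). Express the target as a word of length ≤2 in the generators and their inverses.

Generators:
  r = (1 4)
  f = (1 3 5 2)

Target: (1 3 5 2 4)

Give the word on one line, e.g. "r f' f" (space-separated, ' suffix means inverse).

f r'

  after f: (1 3 5 2)
  after r': (1 3 5 2 4)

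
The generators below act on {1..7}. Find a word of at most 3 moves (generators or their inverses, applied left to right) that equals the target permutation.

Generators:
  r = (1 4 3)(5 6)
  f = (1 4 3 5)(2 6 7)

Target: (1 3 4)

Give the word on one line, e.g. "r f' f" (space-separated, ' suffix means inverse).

r r

  after r: (1 4 3)(5 6)
  after r: (1 3 4)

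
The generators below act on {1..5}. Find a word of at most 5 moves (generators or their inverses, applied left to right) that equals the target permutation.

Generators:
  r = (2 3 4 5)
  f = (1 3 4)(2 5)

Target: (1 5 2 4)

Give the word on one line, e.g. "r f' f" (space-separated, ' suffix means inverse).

  after f: (1 3 4)(2 5)
  after f: (1 4 3)
  after r: (1 5 2 3)
  after f': (1 2)(3 4)
  after f': (1 5 2 4)

f f r f' f'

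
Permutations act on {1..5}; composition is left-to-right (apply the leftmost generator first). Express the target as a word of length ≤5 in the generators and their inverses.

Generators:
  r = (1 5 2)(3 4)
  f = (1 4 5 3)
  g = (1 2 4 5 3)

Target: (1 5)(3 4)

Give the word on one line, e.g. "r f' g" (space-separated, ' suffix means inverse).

  after g: (1 2 4 5 3)
  after f': (1 2)
  after r': (1 5)(3 4)

g f' r'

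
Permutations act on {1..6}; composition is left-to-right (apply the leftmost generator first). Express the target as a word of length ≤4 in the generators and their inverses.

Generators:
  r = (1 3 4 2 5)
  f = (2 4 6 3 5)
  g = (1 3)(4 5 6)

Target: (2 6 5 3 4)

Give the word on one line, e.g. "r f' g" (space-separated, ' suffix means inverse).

  after f': (2 5 3 6 4)
  after g': (1 3 5)(2 4)
  after g': (2 6 5 3 4)

f' g' g'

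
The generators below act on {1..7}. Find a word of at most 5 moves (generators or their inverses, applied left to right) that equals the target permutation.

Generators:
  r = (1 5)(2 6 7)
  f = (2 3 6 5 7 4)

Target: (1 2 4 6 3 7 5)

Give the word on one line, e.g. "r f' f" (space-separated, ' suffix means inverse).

  after r: (1 5)(2 6 7)
  after f: (1 7 3 6 4 2 5)
  after f: (1 4 3 5)(2 7 6)
  after f: (1 2 4 6 3 7 5)

r f f f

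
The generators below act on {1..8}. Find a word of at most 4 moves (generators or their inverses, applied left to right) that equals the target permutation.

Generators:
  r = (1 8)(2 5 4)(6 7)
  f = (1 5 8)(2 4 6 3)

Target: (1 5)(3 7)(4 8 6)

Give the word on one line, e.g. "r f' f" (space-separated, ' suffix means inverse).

f' r f

  after f': (1 8 5)(2 3 6 4)
  after r: (2 3 7 6)(4 5 8)
  after f: (1 5)(3 7)(4 8 6)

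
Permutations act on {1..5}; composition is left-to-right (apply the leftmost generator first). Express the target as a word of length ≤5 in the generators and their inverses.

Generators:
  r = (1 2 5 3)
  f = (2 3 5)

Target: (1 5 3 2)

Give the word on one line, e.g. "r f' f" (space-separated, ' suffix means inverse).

r' f' f'

  after r': (1 3 5 2)
  after f': (1 2)
  after f': (1 5 3 2)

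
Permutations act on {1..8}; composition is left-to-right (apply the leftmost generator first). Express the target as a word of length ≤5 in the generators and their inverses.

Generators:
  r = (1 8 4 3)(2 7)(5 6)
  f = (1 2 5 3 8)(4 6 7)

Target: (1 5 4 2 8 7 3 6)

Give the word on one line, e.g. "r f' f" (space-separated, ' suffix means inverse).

r r f' r' f

  after r: (1 8 4 3)(2 7)(5 6)
  after r: (1 4)(3 8)
  after f': (1 7 6 4 8 5 2)
  after r': (1 2 3 4)(5 7)(6 8)
  after f: (1 5 4 2 8 7 3 6)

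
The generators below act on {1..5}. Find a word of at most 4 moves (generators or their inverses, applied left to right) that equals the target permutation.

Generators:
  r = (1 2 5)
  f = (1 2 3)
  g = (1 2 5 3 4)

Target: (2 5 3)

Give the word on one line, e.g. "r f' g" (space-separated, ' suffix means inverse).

f' r' f

  after f': (1 3 2)
  after r': (1 3)(2 5)
  after f: (2 5 3)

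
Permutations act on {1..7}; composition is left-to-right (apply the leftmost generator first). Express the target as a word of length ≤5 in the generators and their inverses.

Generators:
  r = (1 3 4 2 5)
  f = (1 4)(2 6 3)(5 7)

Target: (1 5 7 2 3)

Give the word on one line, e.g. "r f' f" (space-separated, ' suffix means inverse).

f r r f' f'

  after f: (1 4)(2 6 3)(5 7)
  after r: (1 2 6 4 3 5 7)
  after r: (1 5 7 3)(2 6)
  after f': (1 7 6 3 4)
  after f': (1 5 7 2 3)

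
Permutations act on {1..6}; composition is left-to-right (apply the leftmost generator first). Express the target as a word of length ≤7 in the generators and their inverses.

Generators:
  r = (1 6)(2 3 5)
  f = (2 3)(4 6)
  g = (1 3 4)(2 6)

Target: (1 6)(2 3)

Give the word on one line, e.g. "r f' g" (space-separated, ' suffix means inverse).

  after f': (2 3)(4 6)
  after r: (1 6 4)(2 5)
  after f: (1 4)(2 5 3)
  after r: (1 4 6)
  after f: (1 6)(2 3)

f' r f r f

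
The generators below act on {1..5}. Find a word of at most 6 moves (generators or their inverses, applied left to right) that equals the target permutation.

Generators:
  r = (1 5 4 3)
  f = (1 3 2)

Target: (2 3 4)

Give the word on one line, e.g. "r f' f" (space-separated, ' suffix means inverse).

r' r' r' f r'

  after r': (1 3 4 5)
  after r': (1 4)(3 5)
  after r': (1 5 4 3)
  after f: (1 5 4 2)
  after r': (2 3 4)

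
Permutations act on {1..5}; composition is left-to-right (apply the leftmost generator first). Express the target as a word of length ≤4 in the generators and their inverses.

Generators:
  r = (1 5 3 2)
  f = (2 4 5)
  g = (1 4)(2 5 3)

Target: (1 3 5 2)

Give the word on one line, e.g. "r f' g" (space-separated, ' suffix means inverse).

r g' g'

  after r: (1 5 3 2)
  after g': (1 2 4)
  after g': (1 3 5 2)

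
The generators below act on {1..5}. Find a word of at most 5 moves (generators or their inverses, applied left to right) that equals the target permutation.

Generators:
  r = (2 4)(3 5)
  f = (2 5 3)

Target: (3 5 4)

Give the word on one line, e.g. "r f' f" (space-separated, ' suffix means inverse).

  after r: (2 4)(3 5)
  after f': (2 4 3)
  after f': (2 4 5)
  after r': (3 5 4)

r f' f' r'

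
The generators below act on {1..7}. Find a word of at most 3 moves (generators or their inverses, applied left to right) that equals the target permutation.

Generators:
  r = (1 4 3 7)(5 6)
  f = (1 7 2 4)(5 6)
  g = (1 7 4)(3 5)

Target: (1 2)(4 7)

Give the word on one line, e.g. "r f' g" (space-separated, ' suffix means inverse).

  after f': (1 4 2 7)(5 6)
  after f': (1 2)(4 7)

f' f'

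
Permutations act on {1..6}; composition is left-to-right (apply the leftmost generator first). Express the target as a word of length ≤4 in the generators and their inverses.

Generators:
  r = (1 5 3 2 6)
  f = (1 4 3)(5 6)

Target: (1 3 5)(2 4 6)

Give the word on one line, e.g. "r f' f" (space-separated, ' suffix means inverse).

r f' r f'

  after r: (1 5 3 2 6)
  after f': (1 6 3 2 5 4)
  after r: (2 3 6)(4 5)
  after f': (1 3 5)(2 4 6)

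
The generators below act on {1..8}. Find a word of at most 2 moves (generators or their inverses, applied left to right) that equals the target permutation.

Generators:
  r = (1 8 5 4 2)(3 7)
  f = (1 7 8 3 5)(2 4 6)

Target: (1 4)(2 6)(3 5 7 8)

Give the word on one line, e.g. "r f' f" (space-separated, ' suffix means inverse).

  after f': (1 5 3 8 7)(2 6 4)
  after r: (1 4)(2 6)(3 5 7 8)

f' r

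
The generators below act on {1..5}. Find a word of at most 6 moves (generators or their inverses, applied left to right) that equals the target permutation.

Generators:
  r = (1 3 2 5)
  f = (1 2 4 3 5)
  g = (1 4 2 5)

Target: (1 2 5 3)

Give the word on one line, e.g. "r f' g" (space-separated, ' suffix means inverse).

  after f: (1 2 4 3 5)
  after r': (1 3 2 4)
  after g: (1 3 5)
  after r: (1 2 5 3)

f r' g r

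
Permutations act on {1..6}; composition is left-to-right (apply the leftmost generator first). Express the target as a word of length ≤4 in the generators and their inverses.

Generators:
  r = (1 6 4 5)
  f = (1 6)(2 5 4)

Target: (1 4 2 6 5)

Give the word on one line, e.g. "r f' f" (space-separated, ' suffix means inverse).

  after f': (1 6)(2 4 5)
  after f': (2 5 4)
  after r': (1 5 6)(2 4)
  after r': (1 4 2 6 5)

f' f' r' r'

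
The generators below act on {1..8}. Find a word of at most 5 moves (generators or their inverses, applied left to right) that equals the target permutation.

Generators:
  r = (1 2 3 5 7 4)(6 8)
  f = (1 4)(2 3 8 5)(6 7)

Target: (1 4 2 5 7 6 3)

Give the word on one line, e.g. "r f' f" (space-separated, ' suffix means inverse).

r f r' r' f

  after r: (1 2 3 5 7 4)(6 8)
  after f: (1 3 2 8 7)(5 6)
  after r': (1 2 6 3)(4 7)(5 8)
  after r': (2 8 3 4 5 6)
  after f: (1 4 2 5 7 6 3)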